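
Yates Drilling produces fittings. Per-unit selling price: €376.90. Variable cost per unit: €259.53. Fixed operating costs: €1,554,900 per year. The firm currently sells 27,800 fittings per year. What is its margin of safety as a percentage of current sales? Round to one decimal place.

52.3%

Each unit contributes €376.90 − €259.53 = €117.37. Break-even units = €1,554,900 ÷ €117.37 = 13,247.85; break-even revenue = 13,247.85 × €376.90 = €4,993,114.17.
Current sales = 27,800 × €376.90 = €10,477,820.00.
Margin of safety = (€10,477,820.00 − €4,993,114.17) ÷ €10,477,820.00 = 52.3%.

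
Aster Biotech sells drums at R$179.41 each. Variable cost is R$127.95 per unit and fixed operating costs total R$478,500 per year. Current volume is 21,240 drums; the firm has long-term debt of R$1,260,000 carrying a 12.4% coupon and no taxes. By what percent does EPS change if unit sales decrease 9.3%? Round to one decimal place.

At 21,240 units, contribution = 21,240 × R$51.46 = R$1,093,010.40.
EBIT = R$1,093,010.40 − R$478,500 = R$614,510.40.
Interest = R$156,240.00, so EBIT − I = R$458,270.40.
DCL = total CM / (EBIT − I) = R$1,093,010.40 / R$458,270.40 = 2.3851.
EPS therefore changes by 2.3851 × (-9.3%) = -22.2%.

-22.2%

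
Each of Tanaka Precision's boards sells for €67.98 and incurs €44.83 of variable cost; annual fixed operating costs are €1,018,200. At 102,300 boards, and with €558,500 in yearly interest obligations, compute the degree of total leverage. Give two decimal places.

Total contribution margin = 102,300 × €23.15 = €2,368,245.00.
EBIT = €2,368,245.00 − €1,018,200 = €1,350,045.00. Interest = €558,500.00.
DOL = €2,368,245.00 ÷ €1,350,045.00 = 1.7542; DFL = €1,350,045.00 ÷ €791,545.00 = 1.7056.
DCL = DOL × DFL = 1.7542 × 1.7056 = 2.9920.

2.99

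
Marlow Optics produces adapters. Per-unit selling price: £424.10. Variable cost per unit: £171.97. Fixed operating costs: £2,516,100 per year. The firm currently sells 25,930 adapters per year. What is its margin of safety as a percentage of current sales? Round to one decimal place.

Unit CM = price − variable cost = £424.10 − £171.97 = £252.13. Break-even units = £2,516,100 ÷ £252.13 = 9,979.38; break-even revenue = 9,979.38 × £424.10 = £4,232,253.24.
Current sales = 25,930 × £424.10 = £10,996,913.00.
Margin of safety = (£10,996,913.00 − £4,232,253.24) ÷ £10,996,913.00 = 61.5%.

61.5%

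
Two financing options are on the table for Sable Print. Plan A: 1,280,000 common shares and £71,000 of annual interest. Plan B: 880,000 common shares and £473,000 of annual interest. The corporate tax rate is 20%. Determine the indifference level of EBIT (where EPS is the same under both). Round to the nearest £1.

£1,357,400

Set EPS_A = EPS_B: (EBIT − £71,000)(1 − 0.20) ÷ 1,280,000 = (EBIT − £473,000)(1 − 0.20) ÷ 880,000.
The (1 − t) factor cancels: (EBIT − 71,000) × 880,000 = (EBIT − 473,000) × 1,280,000.
Solving, EBIT = (473,000·1,280,000 − 71,000·880,000) / (1,280,000 − 880,000) = 542,960,000,000 / 400,000 = 1,357,400.00.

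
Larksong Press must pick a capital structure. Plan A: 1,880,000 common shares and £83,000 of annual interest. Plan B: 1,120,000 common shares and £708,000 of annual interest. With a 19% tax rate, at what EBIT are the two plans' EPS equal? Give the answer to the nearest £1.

£1,629,053

Set EPS_A = EPS_B: (EBIT − £83,000)(1 − 0.19) ÷ 1,880,000 = (EBIT − £708,000)(1 − 0.19) ÷ 1,120,000.
Cancelling (1 − t) and cross-multiplying: 1,120,000·(EBIT − 83,000) = 1,880,000·(EBIT − 708,000).
EBIT × (1,880,000 − 1,120,000) = 708,000 × 1,880,000 − 83,000 × 1,120,000 = 1,238,080,000,000, so EBIT = 1,238,080,000,000 ÷ 760,000 = 1,629,052.63.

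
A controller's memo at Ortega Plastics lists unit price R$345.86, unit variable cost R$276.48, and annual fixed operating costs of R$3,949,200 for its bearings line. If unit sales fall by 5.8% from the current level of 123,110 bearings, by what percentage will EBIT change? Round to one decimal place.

Contribution at this volume is 123,110 × R$69.38 = R$8,541,371.80.
EBIT = R$8,541,371.80 − R$3,949,200 = R$4,592,171.80.
So DOL = total CM / EBIT = R$8,541,371.80 / R$4,592,171.80 = 1.8600.
Operating income changes by 1.8600 × -5.8% = -10.8%.

-10.8%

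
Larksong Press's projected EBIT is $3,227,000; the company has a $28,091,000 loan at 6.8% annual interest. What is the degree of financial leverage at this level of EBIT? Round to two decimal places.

2.45

Annual interest charges come to $1,910,188.00.
DFL = EBIT ÷ (EBIT − I) = $3,227,000 ÷ ($3,227,000 − $1,910,188.00) = $3,227,000 ÷ $1,316,812.00 = 2.4506.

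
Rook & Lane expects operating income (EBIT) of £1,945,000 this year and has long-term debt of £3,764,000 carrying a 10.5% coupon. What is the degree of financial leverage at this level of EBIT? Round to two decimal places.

Interest = £395,220.00.
Degree of financial leverage = EBIT / (EBIT − interest) = £1,945,000 / £1,549,780.00 = 1.2550.

1.26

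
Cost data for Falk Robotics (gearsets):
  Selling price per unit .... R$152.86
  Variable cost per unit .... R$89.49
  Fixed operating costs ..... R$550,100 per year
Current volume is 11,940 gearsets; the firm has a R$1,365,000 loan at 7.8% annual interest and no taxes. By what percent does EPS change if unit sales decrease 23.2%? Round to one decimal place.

Total contribution margin = 11,940 × R$63.37 = R$756,637.80.
Operating income = contribution − fixed costs = R$756,637.80 − R$550,100 = R$206,537.80.
Interest = R$106,470.00, so EBIT − I = R$100,067.80.
Degree of combined leverage = contribution ÷ (EBIT − I) = R$756,637.80 ÷ R$100,067.80 = 7.5613.
EPS therefore changes by 7.5613 × (-23.2%) = -175.4%.

-175.4%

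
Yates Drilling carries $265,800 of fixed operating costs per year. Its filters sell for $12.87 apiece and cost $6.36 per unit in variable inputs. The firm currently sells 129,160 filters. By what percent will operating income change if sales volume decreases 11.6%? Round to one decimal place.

-17.0%

Contribution at this volume is 129,160 × $6.51 = $840,831.60.
EBIT = $840,831.60 − $265,800 = $575,031.60.
Degree of operating leverage = $840,831.60 / $575,031.60 = 1.4622.
So EBIT moves 1.4622 × (-11.6%) = -17.0%.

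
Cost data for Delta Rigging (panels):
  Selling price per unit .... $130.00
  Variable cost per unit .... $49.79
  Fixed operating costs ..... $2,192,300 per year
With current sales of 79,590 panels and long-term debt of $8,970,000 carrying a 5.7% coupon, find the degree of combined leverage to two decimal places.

1.73

Total contribution margin = 79,590 × $80.21 = $6,383,913.90.
EBIT = $6,383,913.90 − $2,192,300 = $4,191,613.90. Interest = $511,290.00, so EBIT − I = $3,680,323.90.
Degree of total leverage = total CM / (EBIT − interest) = $6,383,913.90 / $3,680,323.90 = 1.7346.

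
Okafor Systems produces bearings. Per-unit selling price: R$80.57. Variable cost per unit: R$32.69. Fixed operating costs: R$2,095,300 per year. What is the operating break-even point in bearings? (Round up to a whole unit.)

Each unit contributes R$80.57 − R$32.69 = R$47.88.
Break-even Q = R$2,095,300 / R$47.88 = 43,761.49 → 43,762 bearings.

43,762 bearings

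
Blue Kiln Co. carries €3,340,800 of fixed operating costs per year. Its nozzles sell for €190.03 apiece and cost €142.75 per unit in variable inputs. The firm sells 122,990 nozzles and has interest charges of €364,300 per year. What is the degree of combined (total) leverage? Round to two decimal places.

2.76

At 122,990 units, contribution = 122,990 × €47.28 = €5,814,967.20.
Subtracting fixed costs: EBIT = €5,814,967.20 − €3,340,800 = €2,474,167.20. Interest = €364,300.00, so EBIT − I = €2,109,867.20.
DCL = contribution ÷ (EBIT − I) = €5,814,967.20 ÷ €2,109,867.20 = 2.7561.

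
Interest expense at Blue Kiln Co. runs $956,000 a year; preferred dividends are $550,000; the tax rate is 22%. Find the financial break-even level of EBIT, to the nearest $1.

Preferred dividends are paid after tax, so their pre-tax equivalent is $550,000 ÷ (1 − 0.22) = $705,128.21.
EPS = 0 when EBIT covers interest plus the pre-tax preferred burden: $956,000 + $705,128.21 = $1,661,128.21.

$1,661,128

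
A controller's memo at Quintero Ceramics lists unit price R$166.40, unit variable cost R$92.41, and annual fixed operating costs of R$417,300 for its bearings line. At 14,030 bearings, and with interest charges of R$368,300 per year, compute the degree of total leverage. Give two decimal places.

Total contribution margin = 14,030 × R$73.99 = R$1,038,079.70.
EBIT = R$1,038,079.70 − R$417,300 = R$620,779.70. Interest = R$368,300.00.
DOL = R$1,038,079.70 ÷ R$620,779.70 = 1.6722; DFL = R$620,779.70 ÷ R$252,479.70 = 2.4587.
Combined leverage = 1.6722 × 2.4587 = 4.1114.

4.11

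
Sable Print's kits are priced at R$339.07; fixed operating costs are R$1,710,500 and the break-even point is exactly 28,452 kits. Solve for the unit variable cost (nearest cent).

Contribution per unit must be FC / Q = R$1,710,500 / 28,452 = R$60.1188.
Hence VC = price − CM = R$339.07 − R$60.1188 = R$278.95.

R$278.95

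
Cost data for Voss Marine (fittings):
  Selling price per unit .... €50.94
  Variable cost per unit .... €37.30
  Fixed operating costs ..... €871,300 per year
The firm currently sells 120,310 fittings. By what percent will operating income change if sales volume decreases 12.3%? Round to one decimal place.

At 120,310 units, contribution = 120,310 × €13.64 = €1,641,028.40.
Operating income = contribution − fixed costs = €1,641,028.40 − €871,300 = €769,728.40.
DOL = contribution ÷ EBIT = €1,641,028.40 ÷ €769,728.40 = 2.1320.
So EBIT moves 2.1320 × (-12.3%) = -26.2%.

-26.2%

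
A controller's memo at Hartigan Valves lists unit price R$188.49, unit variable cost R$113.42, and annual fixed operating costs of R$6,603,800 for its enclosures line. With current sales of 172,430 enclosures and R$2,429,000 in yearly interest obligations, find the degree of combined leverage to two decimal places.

3.31

At 172,430 units, contribution = 172,430 × R$75.07 = R$12,944,320.10.
Operating income = contribution − fixed costs = R$12,944,320.10 − R$6,603,800 = R$6,340,520.10. Interest = R$2,429,000.00.
DOL = R$12,944,320.10 ÷ R$6,340,520.10 = 2.0415; DFL = R$6,340,520.10 ÷ R$3,911,520.10 = 1.6210.
Combined leverage = 2.0415 × 1.6210 = 3.3093.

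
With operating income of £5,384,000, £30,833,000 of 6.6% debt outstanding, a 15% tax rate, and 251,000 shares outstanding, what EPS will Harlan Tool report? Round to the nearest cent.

£11.34

Interest = £2,034,978.00, so EBT = £5,384,000 − £2,034,978.00 = £3,349,022.00.
Net income = £3,349,022.00 × (1 − 0.15) = £2,846,668.70.
EPS = £2,846,668.70 ÷ 251,000 = £11.34.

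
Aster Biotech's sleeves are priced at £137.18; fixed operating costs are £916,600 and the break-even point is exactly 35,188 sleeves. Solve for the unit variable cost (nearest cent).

£111.13

Contribution per unit must be FC / Q = £916,600 / 35,188 = £26.0487.
Hence VC = price − CM = £137.18 − £26.0487 = £111.13.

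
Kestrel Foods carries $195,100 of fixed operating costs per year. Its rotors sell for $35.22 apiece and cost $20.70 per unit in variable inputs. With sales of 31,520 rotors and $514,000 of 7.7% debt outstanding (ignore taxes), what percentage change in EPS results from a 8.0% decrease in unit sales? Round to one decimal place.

Total contribution margin = 31,520 × $14.52 = $457,670.40.
EBIT = $457,670.40 − $195,100 = $262,570.40.
After interest of $39,578.00, pre-tax earnings = $222,992.40.
Degree of combined leverage = contribution ÷ (EBIT − I) = $457,670.40 ÷ $222,992.40 = 2.0524.
EPS therefore changes by 2.0524 × (-8.0%) = -16.4%.

-16.4%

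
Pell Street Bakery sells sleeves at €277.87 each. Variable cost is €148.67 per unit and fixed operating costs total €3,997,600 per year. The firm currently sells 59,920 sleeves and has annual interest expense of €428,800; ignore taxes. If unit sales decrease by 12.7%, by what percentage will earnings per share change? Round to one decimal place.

-29.7%

Total contribution margin = 59,920 × €129.20 = €7,741,664.00.
Subtracting fixed costs: EBIT = €7,741,664.00 − €3,997,600 = €3,744,064.00.
After interest of €428,800.00, pre-tax earnings = €3,315,264.00.
Degree of combined leverage = contribution ÷ (EBIT − I) = €7,741,664.00 ÷ €3,315,264.00 = 2.3352.
%ΔEPS = DCL × %ΔSales = 2.3352 × -12.7% = -29.7%.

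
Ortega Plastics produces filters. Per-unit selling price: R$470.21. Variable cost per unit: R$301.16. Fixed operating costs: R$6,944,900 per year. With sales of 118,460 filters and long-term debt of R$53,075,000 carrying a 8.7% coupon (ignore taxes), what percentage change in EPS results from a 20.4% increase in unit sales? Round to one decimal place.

Contribution at this volume is 118,460 × R$169.05 = R$20,025,663.00.
Operating income = contribution − fixed costs = R$20,025,663.00 − R$6,944,900 = R$13,080,763.00.
After interest of R$4,617,525.00, pre-tax earnings = R$8,463,238.00.
Degree of combined leverage = contribution ÷ (EBIT − I) = R$20,025,663.00 ÷ R$8,463,238.00 = 2.3662.
EPS therefore changes by 2.3662 × (+20.4%) = +48.3%.

+48.3%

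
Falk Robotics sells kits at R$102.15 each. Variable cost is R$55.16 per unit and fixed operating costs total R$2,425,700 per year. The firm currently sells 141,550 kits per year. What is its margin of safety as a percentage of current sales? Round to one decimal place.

Unit CM = price − variable cost = R$102.15 − R$55.16 = R$46.99. Break-even units = R$2,425,700 ÷ R$46.99 = 51,621.62; break-even revenue = 51,621.62 × R$102.15 = R$5,273,148.65.
Actual sales revenue = 141,550 × R$102.15 = R$14,459,332.50.
Margin of safety = (R$14,459,332.50 − R$5,273,148.65) ÷ R$14,459,332.50 = 63.5%.

63.5%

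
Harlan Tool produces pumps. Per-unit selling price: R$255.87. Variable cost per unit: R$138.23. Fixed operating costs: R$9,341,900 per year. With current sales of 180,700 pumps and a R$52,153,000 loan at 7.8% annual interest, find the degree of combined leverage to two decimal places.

2.71

At 180,700 units, contribution = 180,700 × R$117.64 = R$21,257,548.00.
Subtracting fixed costs: EBIT = R$21,257,548.00 − R$9,341,900 = R$11,915,648.00. Interest = R$4,067,934.00.
DOL = R$21,257,548.00 ÷ R$11,915,648.00 = 1.7840; DFL = R$11,915,648.00 ÷ R$7,847,714.00 = 1.5184.
DCL = DOL × DFL = 1.7840 × 1.5184 = 2.7088.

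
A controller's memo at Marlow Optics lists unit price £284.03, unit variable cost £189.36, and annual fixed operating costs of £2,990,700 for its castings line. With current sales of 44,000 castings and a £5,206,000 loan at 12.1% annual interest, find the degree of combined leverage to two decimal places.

7.65

Contribution at this volume is 44,000 × £94.67 = £4,165,480.00.
Subtracting fixed costs: EBIT = £4,165,480.00 − £2,990,700 = £1,174,780.00. Interest = £629,926.00, so EBIT − I = £544,854.00.
DCL = contribution ÷ (EBIT − I) = £4,165,480.00 ÷ £544,854.00 = 7.6451.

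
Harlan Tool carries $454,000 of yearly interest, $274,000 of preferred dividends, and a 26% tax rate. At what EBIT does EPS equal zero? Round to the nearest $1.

$824,270

Preferred dividends are paid after tax, so their pre-tax equivalent is $274,000 ÷ (1 − 0.26) = $370,270.27.
Financial break-even EBIT = interest + D_p ÷ (1 − t) = $454,000 + $370,270.27 = $824,270.27.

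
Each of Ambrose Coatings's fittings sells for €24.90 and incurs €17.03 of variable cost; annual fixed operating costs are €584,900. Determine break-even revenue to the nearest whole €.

€1,850,573

Contribution margin per unit = €24.90 − €17.03 = €7.87, a CM ratio of €7.87 ÷ €24.90 = 0.3161.
Break-even revenue = fixed costs × price ÷ CM = €584,900 × €24.90 ÷ €7.87 = €1,850,573.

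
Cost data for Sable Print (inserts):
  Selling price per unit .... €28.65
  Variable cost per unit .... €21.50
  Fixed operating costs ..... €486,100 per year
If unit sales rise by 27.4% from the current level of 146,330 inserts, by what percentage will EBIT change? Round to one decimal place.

+51.2%

Total contribution margin = 146,330 × €7.15 = €1,046,259.50.
EBIT = €1,046,259.50 − €486,100 = €560,159.50.
So DOL = total CM / EBIT = €1,046,259.50 / €560,159.50 = 1.8678.
So EBIT moves 1.8678 × (+27.4%) = +51.2%.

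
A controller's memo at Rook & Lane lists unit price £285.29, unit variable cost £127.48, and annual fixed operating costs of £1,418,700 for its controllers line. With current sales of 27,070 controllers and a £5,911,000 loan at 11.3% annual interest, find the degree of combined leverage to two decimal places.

At 27,070 units, contribution = 27,070 × £157.81 = £4,271,916.70.
Operating income = contribution − fixed costs = £4,271,916.70 − £1,418,700 = £2,853,216.70. Interest = £667,943.00.
DOL = £4,271,916.70 ÷ £2,853,216.70 = 1.4972; DFL = £2,853,216.70 ÷ £2,185,273.70 = 1.3057.
Combined leverage = 1.4972 × 1.3057 = 1.9549.

1.95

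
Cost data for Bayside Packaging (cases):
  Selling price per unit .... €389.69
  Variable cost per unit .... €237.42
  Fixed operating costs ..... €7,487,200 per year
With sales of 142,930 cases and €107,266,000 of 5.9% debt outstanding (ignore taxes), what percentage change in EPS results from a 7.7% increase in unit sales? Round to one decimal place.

+21.1%

Contribution at this volume is 142,930 × €152.27 = €21,763,951.10.
EBIT = €21,763,951.10 − €7,487,200 = €14,276,751.10.
After interest of €6,328,694.00, pre-tax earnings = €7,948,057.10.
DCL = total CM / (EBIT − I) = €21,763,951.10 / €7,948,057.10 = 2.7383.
EPS therefore changes by 2.7383 × (+7.7%) = +21.1%.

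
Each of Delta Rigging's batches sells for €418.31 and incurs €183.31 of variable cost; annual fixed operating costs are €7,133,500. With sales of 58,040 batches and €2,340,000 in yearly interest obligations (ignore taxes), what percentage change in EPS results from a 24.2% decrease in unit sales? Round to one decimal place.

Total contribution margin = 58,040 × €235.00 = €13,639,400.00.
Operating income = contribution − fixed costs = €13,639,400.00 − €7,133,500 = €6,505,900.00.
Interest = €2,340,000.00, so EBIT − I = €4,165,900.00.
DCL = total CM / (EBIT − I) = €13,639,400.00 / €4,165,900.00 = 3.2741.
%ΔEPS = DCL × %ΔSales = 3.2741 × -24.2% = -79.2%.

-79.2%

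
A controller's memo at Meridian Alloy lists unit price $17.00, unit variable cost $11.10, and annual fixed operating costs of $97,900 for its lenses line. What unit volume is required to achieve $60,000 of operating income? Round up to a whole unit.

26,763 lenses

Contribution margin per unit = $17.00 − $11.10 = $5.90.
Required volume = (fixed costs + target profit) ÷ CM = ($97,900 + $60,000) ÷ $5.90 = 26,762.71, so 26,763 lenses.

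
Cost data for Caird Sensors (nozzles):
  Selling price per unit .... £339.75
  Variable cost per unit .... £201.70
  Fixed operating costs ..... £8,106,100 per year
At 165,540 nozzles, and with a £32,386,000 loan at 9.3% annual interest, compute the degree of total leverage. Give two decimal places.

Contribution at this volume is 165,540 × £138.05 = £22,852,797.00.
Operating income = contribution − fixed costs = £22,852,797.00 − £8,106,100 = £14,746,697.00. Interest = £3,011,898.00.
DOL = £22,852,797.00 ÷ £14,746,697.00 = 1.5497; DFL = £14,746,697.00 ÷ £11,734,799.00 = 1.2567.
DCL = DOL × DFL = 1.5497 × 1.2567 = 1.9475.

1.95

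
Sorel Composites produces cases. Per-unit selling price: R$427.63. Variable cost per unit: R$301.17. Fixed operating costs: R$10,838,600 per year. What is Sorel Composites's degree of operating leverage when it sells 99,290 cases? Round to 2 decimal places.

7.31

At 99,290 units, contribution = 99,290 × R$126.46 = R$12,556,213.40.
Subtracting fixed costs: EBIT = R$12,556,213.40 − R$10,838,600 = R$1,717,613.40.
DOL = contribution ÷ EBIT = R$12,556,213.40 ÷ R$1,717,613.40 = 7.3103.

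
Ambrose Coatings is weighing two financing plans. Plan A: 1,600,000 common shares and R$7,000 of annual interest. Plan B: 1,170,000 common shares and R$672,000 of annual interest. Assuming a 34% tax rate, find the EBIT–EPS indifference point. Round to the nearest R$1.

R$2,481,419

At indifference, (EBIT − 7,000)(1 − t)/1,600,000 = (EBIT − 672,000)(1 − t)/1,170,000.
The (1 − t) factor cancels: (EBIT − 7,000) × 1,170,000 = (EBIT − 672,000) × 1,600,000.
Solving, EBIT = (672,000·1,600,000 − 7,000·1,170,000) / (1,600,000 − 1,170,000) = 1,067,010,000,000 / 430,000 = 2,481,418.60.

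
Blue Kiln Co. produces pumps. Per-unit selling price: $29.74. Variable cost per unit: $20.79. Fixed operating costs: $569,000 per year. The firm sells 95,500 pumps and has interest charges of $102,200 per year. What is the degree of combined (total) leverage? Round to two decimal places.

4.66

Total contribution margin = 95,500 × $8.95 = $854,725.00.
EBIT = $854,725.00 − $569,000 = $285,725.00. Interest = $102,200.00.
DOL = $854,725.00 ÷ $285,725.00 = 2.9914; DFL = $285,725.00 ÷ $183,525.00 = 1.5569.
DCL = DOL × DFL = 2.9914 × 1.5569 = 4.6573.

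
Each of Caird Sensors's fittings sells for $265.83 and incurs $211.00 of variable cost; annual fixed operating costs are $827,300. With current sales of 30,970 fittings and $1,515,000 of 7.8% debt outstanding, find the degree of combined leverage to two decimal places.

Total contribution margin = 30,970 × $54.83 = $1,698,085.10.
EBIT = $1,698,085.10 − $827,300 = $870,785.10. Interest = $118,170.00.
DOL = $1,698,085.10 ÷ $870,785.10 = 1.9501; DFL = $870,785.10 ÷ $752,615.10 = 1.1570.
DCL = DOL × DFL = 1.9501 × 1.1570 = 2.2563.

2.26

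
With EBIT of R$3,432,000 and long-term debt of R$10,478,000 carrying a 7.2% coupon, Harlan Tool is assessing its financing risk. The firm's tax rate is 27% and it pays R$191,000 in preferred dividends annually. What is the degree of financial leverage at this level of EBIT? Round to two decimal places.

Annual interest charges come to R$754,416.00.
Preferred dividends grossed up pre-tax: R$191,000 / (1 − 0.27) = R$261,643.84.
DFL = EBIT ÷ [EBIT − I − D_p/(1−t)] = R$3,432,000 ÷ [R$3,432,000 − R$754,416.00 − R$261,643.84] = R$3,432,000 ÷ R$2,415,940.16 = 1.4206.

1.42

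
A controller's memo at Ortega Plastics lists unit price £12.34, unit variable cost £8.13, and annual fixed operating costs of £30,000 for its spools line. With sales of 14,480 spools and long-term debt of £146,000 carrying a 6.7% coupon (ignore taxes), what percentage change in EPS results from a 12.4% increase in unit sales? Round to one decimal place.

At 14,480 units, contribution = 14,480 × £4.21 = £60,960.80.
Operating income = contribution − fixed costs = £60,960.80 − £30,000 = £30,960.80.
After interest of £9,782.00, pre-tax earnings = £21,178.80.
DCL = total CM / (EBIT − I) = £60,960.80 / £21,178.80 = 2.8784.
%ΔEPS = DCL × %ΔSales = 2.8784 × +12.4% = +35.7%.

+35.7%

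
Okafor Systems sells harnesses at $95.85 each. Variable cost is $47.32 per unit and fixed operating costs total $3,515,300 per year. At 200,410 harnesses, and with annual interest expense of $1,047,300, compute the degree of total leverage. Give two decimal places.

At 200,410 units, contribution = 200,410 × $48.53 = $9,725,897.30.
Subtracting fixed costs: EBIT = $9,725,897.30 − $3,515,300 = $6,210,597.30. Interest = $1,047,300.00.
DOL = $9,725,897.30 ÷ $6,210,597.30 = 1.5660; DFL = $6,210,597.30 ÷ $5,163,297.30 = 1.2028.
DCL = DOL × DFL = 1.5660 × 1.2028 = 1.8836.

1.88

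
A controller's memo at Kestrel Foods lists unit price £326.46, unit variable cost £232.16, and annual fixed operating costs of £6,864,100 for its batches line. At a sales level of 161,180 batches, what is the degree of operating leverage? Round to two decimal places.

At 161,180 units, contribution = 161,180 × £94.30 = £15,199,274.00.
EBIT = £15,199,274.00 − £6,864,100 = £8,335,174.00.
DOL = contribution ÷ EBIT = £15,199,274.00 ÷ £8,335,174.00 = 1.8235.

1.82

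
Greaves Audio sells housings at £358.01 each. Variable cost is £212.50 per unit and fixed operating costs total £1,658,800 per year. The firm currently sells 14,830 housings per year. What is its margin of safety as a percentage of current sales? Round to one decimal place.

23.1%

Each unit contributes £358.01 − £212.50 = £145.51. Break-even units = £1,658,800 ÷ £145.51 = 11,399.90; break-even revenue = 11,399.90 × £358.01 = £4,081,279.55.
Actual sales revenue = 14,830 × £358.01 = £5,309,288.30.
Margin of safety = (£5,309,288.30 − £4,081,279.55) ÷ £5,309,288.30 = 23.1%.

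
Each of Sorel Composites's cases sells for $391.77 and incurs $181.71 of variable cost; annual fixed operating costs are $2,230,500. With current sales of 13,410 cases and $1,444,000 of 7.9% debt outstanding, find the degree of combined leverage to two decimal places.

Total contribution margin = 13,410 × $210.06 = $2,816,904.60.
EBIT = $2,816,904.60 − $2,230,500 = $586,404.60. Interest = $114,076.00.
DOL = $2,816,904.60 ÷ $586,404.60 = 4.8037; DFL = $586,404.60 ÷ $472,328.60 = 1.2415.
Combined leverage = 4.8037 × 1.2415 = 5.9638.

5.96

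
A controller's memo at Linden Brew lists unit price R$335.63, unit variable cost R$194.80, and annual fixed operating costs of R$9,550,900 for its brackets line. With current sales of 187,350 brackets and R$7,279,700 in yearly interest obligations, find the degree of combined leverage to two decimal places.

2.76

Contribution at this volume is 187,350 × R$140.83 = R$26,384,500.50.
EBIT = R$26,384,500.50 − R$9,550,900 = R$16,833,600.50. Interest = R$7,279,700.00, so EBIT − I = R$9,553,900.50.
Degree of total leverage = total CM / (EBIT − interest) = R$26,384,500.50 / R$9,553,900.50 = 2.7616.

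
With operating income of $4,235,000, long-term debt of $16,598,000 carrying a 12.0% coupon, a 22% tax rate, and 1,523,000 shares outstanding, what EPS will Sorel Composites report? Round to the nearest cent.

$1.15

Interest = $1,991,760.00, so EBT = $4,235,000 − $1,991,760.00 = $2,243,240.00.
Net income = $2,243,240.00 × (1 − 0.22) = $1,749,727.20.
Per share: $1,749,727.20 / 1,523,000 shares = $1.15.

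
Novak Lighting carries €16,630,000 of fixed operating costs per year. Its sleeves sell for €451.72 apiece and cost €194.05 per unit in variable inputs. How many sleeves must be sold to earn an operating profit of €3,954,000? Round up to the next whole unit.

79,886 sleeves

Unit CM = price − variable cost = €451.72 − €194.05 = €257.67.
Units = (FC + target) / CM = (€16,630,000 + €3,954,000) / €257.67 = 79,885.12, so 79,886 sleeves.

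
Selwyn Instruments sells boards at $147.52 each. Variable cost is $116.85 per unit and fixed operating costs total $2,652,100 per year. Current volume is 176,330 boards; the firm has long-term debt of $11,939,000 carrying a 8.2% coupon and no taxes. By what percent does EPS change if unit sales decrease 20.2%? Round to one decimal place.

At 176,330 units, contribution = 176,330 × $30.67 = $5,408,041.10.
Operating income = contribution − fixed costs = $5,408,041.10 − $2,652,100 = $2,755,941.10.
Interest = $978,998.00, so EBIT − I = $1,776,943.10.
DCL = total CM / (EBIT − I) = $5,408,041.10 / $1,776,943.10 = 3.0435.
EPS therefore changes by 3.0435 × (-20.2%) = -61.5%.

-61.5%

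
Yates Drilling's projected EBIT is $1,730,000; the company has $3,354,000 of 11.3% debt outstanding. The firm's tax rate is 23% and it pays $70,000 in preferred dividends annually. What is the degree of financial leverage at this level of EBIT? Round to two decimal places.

Annual interest charges come to $379,002.00.
Pre-tax preferred-dividend burden = $70,000 ÷ (1 − 0.23) = $90,909.09.
DFL = EBIT ÷ [EBIT − I − D_p/(1−t)] = $1,730,000 ÷ [$1,730,000 − $379,002.00 − $90,909.09] = $1,730,000 ÷ $1,260,088.91 = 1.3729.

1.37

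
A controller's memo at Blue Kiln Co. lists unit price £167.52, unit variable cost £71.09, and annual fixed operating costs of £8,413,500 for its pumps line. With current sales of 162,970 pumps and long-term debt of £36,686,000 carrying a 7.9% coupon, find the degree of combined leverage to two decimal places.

At 162,970 units, contribution = 162,970 × £96.43 = £15,715,197.10.
Subtracting fixed costs: EBIT = £15,715,197.10 − £8,413,500 = £7,301,697.10. Interest = £2,898,194.00, so EBIT − I = £4,403,503.10.
Degree of total leverage = total CM / (EBIT − interest) = £15,715,197.10 / £4,403,503.10 = 3.5688.

3.57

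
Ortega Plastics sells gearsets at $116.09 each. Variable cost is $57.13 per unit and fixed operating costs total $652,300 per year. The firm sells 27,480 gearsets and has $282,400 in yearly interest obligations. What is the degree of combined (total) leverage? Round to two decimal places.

2.36

Total contribution margin = 27,480 × $58.96 = $1,620,220.80.
Operating income = contribution − fixed costs = $1,620,220.80 − $652,300 = $967,920.80. Interest = $282,400.00.
DOL = $1,620,220.80 ÷ $967,920.80 = 1.6739; DFL = $967,920.80 ÷ $685,520.80 = 1.4119.
DCL = DOL × DFL = 1.6739 × 1.4119 = 2.3634.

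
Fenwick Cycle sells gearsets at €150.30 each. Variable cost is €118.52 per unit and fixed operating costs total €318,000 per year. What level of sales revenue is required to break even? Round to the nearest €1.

Contribution margin per unit = €150.30 − €118.52 = €31.78, a CM ratio of €31.78 ÷ €150.30 = 0.2114.
Break-even revenue = fixed costs × price ÷ CM = €318,000 × €150.30 ÷ €31.78 = €1,503,946.

€1,503,946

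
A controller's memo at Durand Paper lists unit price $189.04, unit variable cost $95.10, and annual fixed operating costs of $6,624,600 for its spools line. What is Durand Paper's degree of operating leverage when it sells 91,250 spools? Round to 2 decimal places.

4.40

Contribution at this volume is 91,250 × $93.94 = $8,572,025.00.
EBIT = $8,572,025.00 − $6,624,600 = $1,947,425.00.
So DOL = total CM / EBIT = $8,572,025.00 / $1,947,425.00 = 4.4017.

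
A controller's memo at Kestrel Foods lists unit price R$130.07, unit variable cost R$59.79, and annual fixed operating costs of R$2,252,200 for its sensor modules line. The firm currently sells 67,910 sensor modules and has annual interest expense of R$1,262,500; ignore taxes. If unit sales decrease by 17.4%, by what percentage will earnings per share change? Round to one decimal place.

At 67,910 units, contribution = 67,910 × R$70.28 = R$4,772,714.80.
Operating income = contribution − fixed costs = R$4,772,714.80 − R$2,252,200 = R$2,520,514.80.
Interest = R$1,262,500.00, so EBIT − I = R$1,258,014.80.
DCL = total CM / (EBIT − I) = R$4,772,714.80 / R$1,258,014.80 = 3.7938.
EPS therefore changes by 3.7938 × (-17.4%) = -66.0%.

-66.0%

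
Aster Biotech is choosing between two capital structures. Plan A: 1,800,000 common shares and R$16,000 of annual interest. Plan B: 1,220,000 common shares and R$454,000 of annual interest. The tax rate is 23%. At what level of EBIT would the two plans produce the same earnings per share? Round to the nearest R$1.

Set EPS_A = EPS_B: (EBIT − R$16,000)(1 − 0.23) ÷ 1,800,000 = (EBIT − R$454,000)(1 − 0.23) ÷ 1,220,000.
The (1 − t) factor cancels: (EBIT − 16,000) × 1,220,000 = (EBIT − 454,000) × 1,800,000.
Solving, EBIT = (454,000·1,800,000 − 16,000·1,220,000) / (1,800,000 − 1,220,000) = 797,680,000,000 / 580,000 = 1,375,310.34.

R$1,375,310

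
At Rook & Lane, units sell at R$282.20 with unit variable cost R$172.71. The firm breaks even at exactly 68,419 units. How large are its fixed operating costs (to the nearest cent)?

Unit CM = price − variable cost = R$282.20 − R$172.71 = R$109.49.
Fixed costs = break-even units × CM = 68,419 × R$109.49 = R$7,491,196.31.

R$7,491,196.31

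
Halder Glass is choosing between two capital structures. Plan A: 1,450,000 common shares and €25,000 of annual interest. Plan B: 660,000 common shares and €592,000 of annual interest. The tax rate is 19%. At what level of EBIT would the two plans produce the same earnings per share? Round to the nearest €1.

€1,065,696

At indifference, (EBIT − 25,000)(1 − t)/1,450,000 = (EBIT − 592,000)(1 − t)/660,000.
The (1 − t) factor cancels: (EBIT − 25,000) × 660,000 = (EBIT − 592,000) × 1,450,000.
Solving, EBIT = (592,000·1,450,000 − 25,000·660,000) / (1,450,000 − 660,000) = 841,900,000,000 / 790,000 = 1,065,696.20.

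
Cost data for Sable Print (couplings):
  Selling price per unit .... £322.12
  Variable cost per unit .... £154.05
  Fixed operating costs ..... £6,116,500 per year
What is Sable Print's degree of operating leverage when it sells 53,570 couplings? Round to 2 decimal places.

3.12

At 53,570 units, contribution = 53,570 × £168.07 = £9,003,509.90.
EBIT = £9,003,509.90 − £6,116,500 = £2,887,009.90.
Degree of operating leverage = £9,003,509.90 / £2,887,009.90 = 3.1186.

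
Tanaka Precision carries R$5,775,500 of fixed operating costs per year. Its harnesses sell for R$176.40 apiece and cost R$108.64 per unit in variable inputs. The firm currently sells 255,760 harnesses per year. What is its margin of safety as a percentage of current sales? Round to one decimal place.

66.7%

Each unit contributes R$176.40 − R$108.64 = R$67.76. Break-even units = R$5,775,500 ÷ R$67.76 = 85,234.65; break-even revenue = 85,234.65 × R$176.40 = R$15,035,392.56.
Current sales = 255,760 × R$176.40 = R$45,116,064.00.
Margin of safety = (R$45,116,064.00 − R$15,035,392.56) ÷ R$45,116,064.00 = 66.7%.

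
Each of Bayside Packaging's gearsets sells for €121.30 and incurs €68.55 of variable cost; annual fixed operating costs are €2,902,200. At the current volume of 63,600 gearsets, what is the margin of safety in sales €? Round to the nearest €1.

Each unit contributes €121.30 − €68.55 = €52.75. Break-even units = €2,902,200 ÷ €52.75 = 55,018.01; break-even revenue = 55,018.01 × €121.30 = €6,673,684.55.
Actual sales revenue = 63,600 × €121.30 = €7,714,680.00.
Margin of safety = €7,714,680.00 − €6,673,684.55 = €1,040,995.

€1,040,995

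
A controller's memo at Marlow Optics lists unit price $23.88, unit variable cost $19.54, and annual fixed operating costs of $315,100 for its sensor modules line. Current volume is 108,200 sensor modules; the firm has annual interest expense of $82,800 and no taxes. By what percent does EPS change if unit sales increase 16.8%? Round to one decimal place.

+110.0%

Total contribution margin = 108,200 × $4.34 = $469,588.00.
Operating income = contribution − fixed costs = $469,588.00 − $315,100 = $154,488.00.
Interest = $82,800.00, so EBIT − I = $71,688.00.
Degree of combined leverage = contribution ÷ (EBIT − I) = $469,588.00 ÷ $71,688.00 = 6.5504.
%ΔEPS = DCL × %ΔSales = 6.5504 × +16.8% = +110.0%.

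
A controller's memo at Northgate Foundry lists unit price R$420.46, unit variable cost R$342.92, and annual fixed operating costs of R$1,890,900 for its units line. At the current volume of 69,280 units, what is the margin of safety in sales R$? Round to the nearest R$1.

R$18,876,079

Each unit contributes R$420.46 − R$342.92 = R$77.54. Break-even units = R$1,890,900 ÷ R$77.54 = 24,386.12; break-even revenue = 24,386.12 × R$420.46 = R$10,253,389.40.
Current sales = 69,280 × R$420.46 = R$29,129,468.80.
Margin of safety = R$29,129,468.80 − R$10,253,389.40 = R$18,876,079.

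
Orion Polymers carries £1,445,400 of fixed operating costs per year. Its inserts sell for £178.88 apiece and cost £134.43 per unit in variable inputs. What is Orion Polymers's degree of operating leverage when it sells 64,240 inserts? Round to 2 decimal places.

2.03

Contribution at this volume is 64,240 × £44.45 = £2,855,468.00.
Operating income = contribution − fixed costs = £2,855,468.00 − £1,445,400 = £1,410,068.00.
So DOL = total CM / EBIT = £2,855,468.00 / £1,410,068.00 = 2.0251.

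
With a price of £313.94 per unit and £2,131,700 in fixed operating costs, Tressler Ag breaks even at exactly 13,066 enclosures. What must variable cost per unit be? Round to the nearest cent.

At break-even, FC = Q × (P − VC), so P − VC = £2,131,700 ÷ 13,066 = £163.1486.
Variable cost per unit = £313.94 − £163.1486 = £150.79.

£150.79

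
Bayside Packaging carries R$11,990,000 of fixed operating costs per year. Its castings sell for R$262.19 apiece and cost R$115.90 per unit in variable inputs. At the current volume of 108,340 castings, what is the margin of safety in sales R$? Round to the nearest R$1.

Each unit contributes R$262.19 − R$115.90 = R$146.29. Break-even units = R$11,990,000 ÷ R$146.29 = 81,960.49; break-even revenue = 81,960.49 × R$262.19 = R$21,489,220.73.
Actual sales revenue = 108,340 × R$262.19 = R$28,405,664.60.
Margin of safety = R$28,405,664.60 − R$21,489,220.73 = R$6,916,444.

R$6,916,444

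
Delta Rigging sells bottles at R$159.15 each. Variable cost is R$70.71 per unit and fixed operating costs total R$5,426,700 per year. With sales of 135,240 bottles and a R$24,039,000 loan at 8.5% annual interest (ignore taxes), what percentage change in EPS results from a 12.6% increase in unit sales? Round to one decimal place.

+33.6%

Contribution at this volume is 135,240 × R$88.44 = R$11,960,625.60.
Operating income = contribution − fixed costs = R$11,960,625.60 − R$5,426,700 = R$6,533,925.60.
Interest = R$2,043,315.00, so EBIT − I = R$4,490,610.60.
Degree of combined leverage = contribution ÷ (EBIT − I) = R$11,960,625.60 ÷ R$4,490,610.60 = 2.6635.
EPS therefore changes by 2.6635 × (+12.6%) = +33.6%.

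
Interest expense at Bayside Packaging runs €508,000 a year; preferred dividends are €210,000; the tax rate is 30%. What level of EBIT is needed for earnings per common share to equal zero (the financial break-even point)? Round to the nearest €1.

Grossing the preferred dividend up to pre-tax terms: €210,000 / (1 − 0.30) = €300,000.00.
EPS = 0 when EBIT covers interest plus the pre-tax preferred burden: €508,000 + €300,000.00 = €808,000.00.

€808,000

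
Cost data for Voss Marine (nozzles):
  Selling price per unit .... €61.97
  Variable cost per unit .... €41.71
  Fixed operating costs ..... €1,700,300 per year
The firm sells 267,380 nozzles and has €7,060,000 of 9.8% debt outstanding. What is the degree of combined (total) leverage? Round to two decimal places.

Total contribution margin = 267,380 × €20.26 = €5,417,118.80.
EBIT = €5,417,118.80 − €1,700,300 = €3,716,818.80. Interest = €691,880.00, so EBIT − I = €3,024,938.80.
DCL = contribution ÷ (EBIT − I) = €5,417,118.80 ÷ €3,024,938.80 = 1.7908.

1.79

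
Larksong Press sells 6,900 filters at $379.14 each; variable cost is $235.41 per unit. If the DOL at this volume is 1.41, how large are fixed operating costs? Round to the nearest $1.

$288,377

At 6,900 units, contribution = 6,900 × $143.73 = $991,737.00.
DOL = contribution / EBIT, so EBIT = $991,737.00 / 1.41 = $703,359.57.
Fixed costs = CM − EBIT = $991,737.00 − $703,359.57 = $288,377.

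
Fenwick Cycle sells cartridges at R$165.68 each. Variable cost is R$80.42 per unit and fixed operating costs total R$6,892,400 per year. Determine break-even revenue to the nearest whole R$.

R$13,393,535

CM per unit = R$165.68 − R$80.42 = R$85.26; CM ratio = R$85.26 / R$165.68 = 0.5146.
Break-even sales = FC ÷ CM ratio = R$6,892,400 × R$165.68 / R$85.26 = R$13,393,535.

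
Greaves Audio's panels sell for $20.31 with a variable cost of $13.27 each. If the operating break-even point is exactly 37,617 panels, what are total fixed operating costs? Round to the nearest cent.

$264,823.68

Contribution margin per unit = $20.31 − $13.27 = $7.04.
Since BE = FC / CM, FC = 37,617 × $7.04 = $264,823.68.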